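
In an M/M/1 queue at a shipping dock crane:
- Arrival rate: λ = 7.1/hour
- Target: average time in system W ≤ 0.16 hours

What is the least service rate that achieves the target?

For M/M/1: W = 1/(μ-λ)
Need W ≤ 0.16, so 1/(μ-λ) ≤ 0.16
μ - λ ≥ 1/0.16 = 6.2500
μ ≥ 7.1 + 6.2500 = 13.3500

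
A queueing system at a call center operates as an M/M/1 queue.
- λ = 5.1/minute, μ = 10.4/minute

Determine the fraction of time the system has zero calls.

ρ = λ/μ = 5.1/10.4 = 0.4904
P(0) = 1 - ρ = 1 - 0.4904 = 0.5096
The server is idle 50.96% of the time.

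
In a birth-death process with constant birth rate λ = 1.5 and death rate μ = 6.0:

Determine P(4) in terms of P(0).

For constant rates: P(n)/P(0) = (λ/μ)^n
P(4)/P(0) = (1.5/6.0)^4 = 0.2500^4 = 0.003906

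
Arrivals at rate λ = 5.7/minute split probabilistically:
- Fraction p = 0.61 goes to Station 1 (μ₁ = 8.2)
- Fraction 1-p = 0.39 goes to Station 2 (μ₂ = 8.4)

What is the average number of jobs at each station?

Effective rates: λ₁ = 5.7×0.61 = 3.477, λ₂ = 5.7×0.39 = 2.223
Station 1: ρ₁ = 3.477/8.2 = 0.42402, L₁ = ρ₁/(1-ρ₁) = 0.42402/(1-0.42402) = 0.7362
Station 2: ρ₂ = 2.223/8.4 = 0.26464, L₂ = ρ₂/(1-ρ₂) = 0.26464/(1-0.26464) = 0.3599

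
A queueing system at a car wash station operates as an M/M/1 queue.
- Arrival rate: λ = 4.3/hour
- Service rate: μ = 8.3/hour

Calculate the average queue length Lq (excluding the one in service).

ρ = λ/μ = 4.3/8.3 = 0.5181
For M/M/1: Lq = λ²/(μ(μ-λ))
Lq = 18.49/(8.3 × 4.00)
Lq = 0.5569 cars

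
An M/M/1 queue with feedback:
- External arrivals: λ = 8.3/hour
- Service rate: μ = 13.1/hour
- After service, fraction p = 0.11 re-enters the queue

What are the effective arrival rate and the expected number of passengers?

Effective arrival rate: λ_eff = λ/(1-p) = 8.3/(1-0.11) = 8.3/0.89 = 9.3258
ρ = λ_eff/μ = 9.3258/13.1 = 0.7119
L = ρ/(1-ρ) = 0.7119/(1-0.7119) = 2.4710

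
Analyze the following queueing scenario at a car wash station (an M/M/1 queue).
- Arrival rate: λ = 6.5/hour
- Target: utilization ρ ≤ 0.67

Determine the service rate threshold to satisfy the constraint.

ρ = λ/μ, so μ = λ/ρ
μ ≥ 6.5/0.67 = 9.7015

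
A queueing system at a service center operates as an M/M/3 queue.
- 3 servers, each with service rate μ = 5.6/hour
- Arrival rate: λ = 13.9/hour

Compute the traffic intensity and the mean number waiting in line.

Traffic intensity: ρ = λ/(cμ) = 13.9/(3×5.6) = 0.8274
Since ρ = 0.8274 < 1, system is stable.
Offered load a = λ/μ = cρ = 13.9/5.6 = 2.4821
P₀ = [ Σₙ₌₀^2 aⁿ/n! + a^3/(3!(1-ρ)) ]⁻¹
Σ = a^0/0! + a^1/1! + a^2/2! = 1.00000 + 2.48214 + 3.08052 = 6.5627
a^3/(3!(1-ρ)) = 15.2926/(6 × 0.17262) = 14.7652
P₀ = 1/(6.5627 + 14.7652) = 0.04689
Lq = P₀·a^3·ρ / (3!(1-ρ)²) = 0.04689 × 15.2926 × 0.8274 / (6 × 0.02980) = 3.3183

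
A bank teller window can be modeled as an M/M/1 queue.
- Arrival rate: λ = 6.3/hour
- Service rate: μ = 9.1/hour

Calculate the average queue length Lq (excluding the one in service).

ρ = λ/μ = 6.3/9.1 = 0.6923
For M/M/1: Lq = λ²/(μ(μ-λ))
Lq = 39.69/(9.1 × 2.80)
Lq = 1.5577 transactions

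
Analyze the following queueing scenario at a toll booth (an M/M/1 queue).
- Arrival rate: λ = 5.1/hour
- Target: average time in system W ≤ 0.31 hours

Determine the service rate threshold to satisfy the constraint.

For M/M/1: W = 1/(μ-λ)
Need W ≤ 0.31, so 1/(μ-λ) ≤ 0.31
μ - λ ≥ 1/0.31 = 3.2258
μ ≥ 5.1 + 3.2258 = 8.3258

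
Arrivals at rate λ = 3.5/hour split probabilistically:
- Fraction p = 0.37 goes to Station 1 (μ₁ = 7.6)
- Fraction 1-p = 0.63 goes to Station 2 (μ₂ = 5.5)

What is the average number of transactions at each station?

Effective rates: λ₁ = 3.5×0.37 = 1.295, λ₂ = 3.5×0.63 = 2.205
Station 1: ρ₁ = 1.295/7.6 = 0.1704, L₁ = ρ₁/(1-ρ₁) = 0.1704/(1-0.1704) = 0.2054
Station 2: ρ₂ = 2.205/5.5 = 0.4009, L₂ = ρ₂/(1-ρ₂) = 0.4009/(1-0.4009) = 0.6692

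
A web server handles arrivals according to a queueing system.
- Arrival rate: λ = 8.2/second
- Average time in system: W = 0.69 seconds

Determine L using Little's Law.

Little's Law: L = λW
L = 8.2 × 0.69 = 5.6580 requests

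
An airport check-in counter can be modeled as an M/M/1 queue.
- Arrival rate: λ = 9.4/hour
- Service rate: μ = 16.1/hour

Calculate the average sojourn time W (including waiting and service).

First, compute utilization: ρ = λ/μ = 9.4/16.1 = 0.5839
For M/M/1: W = 1/(μ-λ)
W = 1/(16.1-9.4) = 1/6.70
W = 0.1493 hours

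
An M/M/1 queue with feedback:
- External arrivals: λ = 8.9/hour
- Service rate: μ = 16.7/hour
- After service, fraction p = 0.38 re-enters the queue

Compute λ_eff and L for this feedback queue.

Effective arrival rate: λ_eff = λ/(1-p) = 8.9/(1-0.38) = 8.9/0.62 = 14.3548
ρ = λ_eff/μ = 14.3548/16.7 = 0.85957
L = ρ/(1-ρ) = 0.85957/(1-0.85957) = 6.1210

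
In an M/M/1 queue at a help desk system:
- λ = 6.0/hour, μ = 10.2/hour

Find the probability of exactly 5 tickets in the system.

ρ = λ/μ = 6.0/10.2 = 0.58824
P(n) = (1-ρ)ρⁿ
P(5) = (1-0.58824) × 0.58824^5
P(5) = 0.4118 × 0.07043
P(5) = 0.02900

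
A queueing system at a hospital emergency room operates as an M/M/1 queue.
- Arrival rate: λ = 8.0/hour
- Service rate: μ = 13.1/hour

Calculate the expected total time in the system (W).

First, compute utilization: ρ = λ/μ = 8.0/13.1 = 0.6107
For M/M/1: W = 1/(μ-λ)
W = 1/(13.1-8.0) = 1/5.10
W = 0.1961 hours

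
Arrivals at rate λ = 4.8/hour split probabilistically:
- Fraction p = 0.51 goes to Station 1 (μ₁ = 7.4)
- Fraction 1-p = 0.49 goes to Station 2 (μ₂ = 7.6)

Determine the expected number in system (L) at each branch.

Effective rates: λ₁ = 4.8×0.51 = 2.448, λ₂ = 4.8×0.49 = 2.352
Station 1: ρ₁ = 2.448/7.4 = 0.3308, L₁ = ρ₁/(1-ρ₁) = 0.3308/(1-0.3308) = 0.4943
Station 2: ρ₂ = 2.352/7.6 = 0.3095, L₂ = ρ₂/(1-ρ₂) = 0.3095/(1-0.3095) = 0.4482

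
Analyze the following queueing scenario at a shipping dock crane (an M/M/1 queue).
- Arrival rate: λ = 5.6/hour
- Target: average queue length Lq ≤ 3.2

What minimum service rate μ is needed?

For M/M/1: Lq = λ²/(μ(μ-λ))
Need Lq ≤ 3.2, i.e. μ(μ-λ) ≥ λ²/3.2
μ² - 5.6μ - 31.36/3.2 ≥ 0  →  μ² - 5.6μ - 9.8000 ≥ 0
Quadratic formula (positive root): μ = [λ + √(λ² + 4×9.8000)]/2
Discriminant: 31.36 + 4×9.8000 = 70.5600, √70.5600 = 8.4000
μ ≥ (5.6 + 8.4000)/2 = 7.0000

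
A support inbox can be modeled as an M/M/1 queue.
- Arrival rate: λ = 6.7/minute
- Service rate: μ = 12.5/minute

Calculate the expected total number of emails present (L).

ρ = λ/μ = 6.7/12.5 = 0.5360
For M/M/1: L = λ/(μ-λ)
L = 6.7/(12.5-6.7) = 6.7/5.80
L = 1.1552 emails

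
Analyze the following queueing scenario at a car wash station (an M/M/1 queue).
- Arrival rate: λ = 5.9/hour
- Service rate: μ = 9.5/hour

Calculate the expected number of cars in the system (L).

ρ = λ/μ = 5.9/9.5 = 0.6211
For M/M/1: L = λ/(μ-λ)
L = 5.9/(9.5-5.9) = 5.9/3.60
L = 1.6389 cars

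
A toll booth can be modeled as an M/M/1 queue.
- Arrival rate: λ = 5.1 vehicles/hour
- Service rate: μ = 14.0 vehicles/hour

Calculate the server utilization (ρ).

Server utilization: ρ = λ/μ
ρ = 5.1/14.0 = 0.3643
The server is busy 36.43% of the time.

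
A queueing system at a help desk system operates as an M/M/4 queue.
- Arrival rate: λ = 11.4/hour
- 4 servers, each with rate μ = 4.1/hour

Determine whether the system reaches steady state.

Stability requires ρ = λ/(cμ) < 1
ρ = 11.4/(4 × 4.1) = 11.4/16.40 = 0.6951
Since 0.6951 < 1, the system is STABLE.
The servers are busy 69.51% of the time.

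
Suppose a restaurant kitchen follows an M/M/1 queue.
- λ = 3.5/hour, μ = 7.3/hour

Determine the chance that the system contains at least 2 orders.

ρ = λ/μ = 3.5/7.3 = 0.4795
P(N ≥ n) = ρⁿ
P(N ≥ 2) = 0.4795^2
P(N ≥ 2) = 0.2299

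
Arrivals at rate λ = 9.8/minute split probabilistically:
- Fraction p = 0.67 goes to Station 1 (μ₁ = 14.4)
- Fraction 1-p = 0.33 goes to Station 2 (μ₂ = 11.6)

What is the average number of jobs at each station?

Effective rates: λ₁ = 9.8×0.67 = 6.566, λ₂ = 9.8×0.33 = 3.234
Station 1: ρ₁ = 6.566/14.4 = 0.45597, L₁ = ρ₁/(1-ρ₁) = 0.45597/(1-0.45597) = 0.8381
Station 2: ρ₂ = 3.234/11.6 = 0.2788, L₂ = ρ₂/(1-ρ₂) = 0.2788/(1-0.2788) = 0.3866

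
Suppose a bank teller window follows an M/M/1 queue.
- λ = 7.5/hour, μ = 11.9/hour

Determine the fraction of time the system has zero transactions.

ρ = λ/μ = 7.5/11.9 = 0.6303
P(0) = 1 - ρ = 1 - 0.6303 = 0.3697
The server is idle 36.97% of the time.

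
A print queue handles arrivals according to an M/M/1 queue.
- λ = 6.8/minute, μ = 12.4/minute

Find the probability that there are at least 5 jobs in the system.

ρ = λ/μ = 6.8/12.4 = 0.548387
P(N ≥ n) = ρⁿ
P(N ≥ 5) = 0.548387^5
P(N ≥ 5) = 0.04959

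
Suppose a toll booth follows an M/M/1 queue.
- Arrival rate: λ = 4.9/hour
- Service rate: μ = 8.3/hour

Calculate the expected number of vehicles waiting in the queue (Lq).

ρ = λ/μ = 4.9/8.3 = 0.5904
For M/M/1: Lq = λ²/(μ(μ-λ))
Lq = 24.01/(8.3 × 3.40)
Lq = 0.8508 vehicles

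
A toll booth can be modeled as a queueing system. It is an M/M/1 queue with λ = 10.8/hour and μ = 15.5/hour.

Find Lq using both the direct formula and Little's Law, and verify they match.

Method 1 (direct): Lq = λ²/(μ(μ-λ)) = 116.64/(15.5 × 4.70) = 1.6011

Method 2 (Little's Law):
W = 1/(μ-λ) = 1/4.70 = 0.21277
Wq = W - 1/μ = 0.21277 - 0.064516 = 0.14825
Lq = λWq = 10.8 × 0.14825 = 1.6011 ✔ (matches Method 1)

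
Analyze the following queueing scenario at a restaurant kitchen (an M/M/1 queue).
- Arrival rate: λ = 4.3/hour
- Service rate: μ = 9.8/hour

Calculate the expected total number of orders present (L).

ρ = λ/μ = 4.3/9.8 = 0.4388
For M/M/1: L = λ/(μ-λ)
L = 4.3/(9.8-4.3) = 4.3/5.50
L = 0.7818 orders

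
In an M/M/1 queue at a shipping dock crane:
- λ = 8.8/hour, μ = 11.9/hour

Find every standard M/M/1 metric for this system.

Step 1: ρ = λ/μ = 8.8/11.9 = 0.7395
Step 2: L = λ/(μ-λ) = 8.8/3.10 = 2.8387
Step 3: Lq = λ²/(μ(μ-λ)) = 77.44/(11.9×3.10) = 2.0992
Step 4: W = 1/(μ-λ) = 1/3.10 = 0.32258
Step 5: Wq = λ/(μ(μ-λ)) = 8.8/(11.9×3.10) = 0.2385
Step 6: P(0) = 1-ρ = 0.2605
Verify: L = λW = 8.8×0.32258 = 2.8387 ✔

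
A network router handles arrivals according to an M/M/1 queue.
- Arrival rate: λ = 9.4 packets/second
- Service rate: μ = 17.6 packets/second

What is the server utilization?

Server utilization: ρ = λ/μ
ρ = 9.4/17.6 = 0.5341
The server is busy 53.41% of the time.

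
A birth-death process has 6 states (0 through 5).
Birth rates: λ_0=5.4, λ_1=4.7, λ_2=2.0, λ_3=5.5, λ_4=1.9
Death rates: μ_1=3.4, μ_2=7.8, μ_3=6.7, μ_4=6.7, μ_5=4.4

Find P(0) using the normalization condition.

Ratios P(n)/P(0) = (λ₀···λₙ₋₁)/(μ₁···μₙ):
P(1)/P(0) = (5.4)/(3.4) = 1.5882
P(2)/P(0) = (5.4×4.7)/(3.4×7.8) = 0.9570
P(3)/P(0) = (5.4×4.7×2.0)/(3.4×7.8×6.7) = 0.2857
P(4)/P(0) = (5.4×4.7×2.0×5.5)/(3.4×7.8×6.7×6.7) = 0.2345
P(5)/P(0) = (5.4×4.7×2.0×5.5×1.9)/(3.4×7.8×6.7×6.7×4.4) = 0.1013

Normalization: ∑ P(n) = 1
P(0) × (1.0000 + 1.5882 + 0.9570 + 0.2857 + 0.2345 + 0.1013) = 1
P(0) × 4.1667 = 1
P(0) = 1/4.1667 = 0.2400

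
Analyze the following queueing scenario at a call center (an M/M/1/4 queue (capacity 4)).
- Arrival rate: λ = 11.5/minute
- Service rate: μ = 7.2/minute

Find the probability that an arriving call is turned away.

ρ = λ/μ = 11.5/7.2 = 1.5972
P₀ = (1-ρ)/(1-ρ^(K+1)) = (1-1.5972)/(1-1.5972^5) = -0.5972/-9.3943 = 0.06357
P_K = P₀×ρ^K = 0.06357 × 1.5972^4 = 0.06357 × 6.5078 = 0.4137
Blocking probability = 41.37%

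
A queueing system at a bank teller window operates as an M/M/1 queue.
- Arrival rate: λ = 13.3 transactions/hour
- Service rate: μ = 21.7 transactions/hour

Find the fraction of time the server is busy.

Server utilization: ρ = λ/μ
ρ = 13.3/21.7 = 0.6129
The server is busy 61.29% of the time.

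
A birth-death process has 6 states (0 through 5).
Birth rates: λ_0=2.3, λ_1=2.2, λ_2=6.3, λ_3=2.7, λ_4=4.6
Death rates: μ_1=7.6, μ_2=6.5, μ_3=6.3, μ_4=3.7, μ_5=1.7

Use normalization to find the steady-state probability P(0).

Ratios P(n)/P(0) = (λ₀···λₙ₋₁)/(μ₁···μₙ):
P(1)/P(0) = (2.3)/(7.6) = 0.3026
P(2)/P(0) = (2.3×2.2)/(7.6×6.5) = 0.1024
P(3)/P(0) = (2.3×2.2×6.3)/(7.6×6.5×6.3) = 0.1024
P(4)/P(0) = (2.3×2.2×6.3×2.7)/(7.6×6.5×6.3×3.7) = 0.07475
P(5)/P(0) = (2.3×2.2×6.3×2.7×4.6)/(7.6×6.5×6.3×3.7×1.7) = 0.2023

Normalization: ∑ P(n) = 1
P(0) × (1.0000 + 0.3026 + 0.1024 + 0.1024 + 0.07475 + 0.2023) = 1
P(0) × 1.7845 = 1
P(0) = 1/1.7845 = 0.5604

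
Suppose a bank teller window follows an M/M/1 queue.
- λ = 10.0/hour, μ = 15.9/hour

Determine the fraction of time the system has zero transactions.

ρ = λ/μ = 10.0/15.9 = 0.6289
P(0) = 1 - ρ = 1 - 0.6289 = 0.3711
The server is idle 37.11% of the time.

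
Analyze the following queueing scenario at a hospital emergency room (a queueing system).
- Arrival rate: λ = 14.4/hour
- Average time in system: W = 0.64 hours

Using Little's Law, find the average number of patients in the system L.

Little's Law: L = λW
L = 14.4 × 0.64 = 9.2160 patients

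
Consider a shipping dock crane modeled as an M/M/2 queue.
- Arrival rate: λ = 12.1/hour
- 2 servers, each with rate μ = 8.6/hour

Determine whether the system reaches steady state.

Stability requires ρ = λ/(cμ) < 1
ρ = 12.1/(2 × 8.6) = 12.1/17.20 = 0.7035
Since 0.7035 < 1, the system is STABLE.
The servers are busy 70.35% of the time.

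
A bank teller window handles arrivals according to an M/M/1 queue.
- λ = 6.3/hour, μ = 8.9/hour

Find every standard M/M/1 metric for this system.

Step 1: ρ = λ/μ = 6.3/8.9 = 0.7079
Step 2: L = λ/(μ-λ) = 6.3/2.60 = 2.4231
Step 3: Lq = λ²/(μ(μ-λ)) = 39.69/(8.9×2.60) = 1.7152
Step 4: W = 1/(μ-λ) = 1/2.60 = 0.38462
Step 5: Wq = λ/(μ(μ-λ)) = 6.3/(8.9×2.60) = 0.2723
Step 6: P(0) = 1-ρ = 0.2921
Verify: L = λW = 6.3×0.38462 = 2.4231 ✔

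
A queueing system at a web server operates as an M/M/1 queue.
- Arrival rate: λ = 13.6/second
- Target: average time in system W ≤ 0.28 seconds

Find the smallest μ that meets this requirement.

For M/M/1: W = 1/(μ-λ)
Need W ≤ 0.28, so 1/(μ-λ) ≤ 0.28
μ - λ ≥ 1/0.28 = 3.5714
μ ≥ 13.6 + 3.5714 = 17.1714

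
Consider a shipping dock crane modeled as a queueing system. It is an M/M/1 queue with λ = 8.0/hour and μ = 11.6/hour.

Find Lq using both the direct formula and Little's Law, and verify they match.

Method 1 (direct): Lq = λ²/(μ(μ-λ)) = 64.00/(11.6 × 3.60) = 1.5326

Method 2 (Little's Law):
W = 1/(μ-λ) = 1/3.60 = 0.27778
Wq = W - 1/μ = 0.27778 - 0.086207 = 0.19157
Lq = λWq = 8.0 × 0.19157 = 1.5326 ✔ (matches Method 1)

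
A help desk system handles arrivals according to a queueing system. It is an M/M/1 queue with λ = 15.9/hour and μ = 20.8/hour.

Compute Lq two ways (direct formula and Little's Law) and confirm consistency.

Method 1 (direct): Lq = λ²/(μ(μ-λ)) = 252.81/(20.8 × 4.90) = 2.4805

Method 2 (Little's Law):
W = 1/(μ-λ) = 1/4.90 = 0.204082
Wq = W - 1/μ = 0.204082 - 0.0480769 = 0.156005
Lq = λWq = 15.9 × 0.156005 = 2.4805 ✔ (matches Method 1)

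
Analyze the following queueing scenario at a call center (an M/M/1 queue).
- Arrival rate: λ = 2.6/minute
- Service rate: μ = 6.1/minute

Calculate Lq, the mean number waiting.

ρ = λ/μ = 2.6/6.1 = 0.4262
For M/M/1: Lq = λ²/(μ(μ-λ))
Lq = 6.76/(6.1 × 3.50)
Lq = 0.3166 calls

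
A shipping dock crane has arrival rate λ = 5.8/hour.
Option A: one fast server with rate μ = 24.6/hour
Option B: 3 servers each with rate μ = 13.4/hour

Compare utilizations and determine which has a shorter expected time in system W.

Option A: single server μ = 24.6 (M/M/1)
  ρ_A = 5.8/24.6 = 0.2358
  W_A = 1/(μ-λ) = 1/(24.6-5.8) = 1/18.80 = 0.05319

Option B: 3 servers μ = 13.4 (M/M/3)
  ρ_B = λ/(cμ) = 5.8/(3×13.4) = 0.1443
  Offered load a = λ/μ = cρ = 5.8/13.4 = 0.4328
  P₀ = [ Σₙ₌₀^2 aⁿ/n! + a^3/(3!(1-ρ)) ]⁻¹
  Σ = a^0/0! + a^1/1! + a^2/2! = 1.0000 + 0.4328 + 0.09367 = 1.5265
  a^3/(3!(1-ρ)) = 0.08109/(6 × 0.8557) = 0.01579
  P₀ = 1/(1.5265 + 0.01579) = 0.6484
  Lq = P₀·a^3·ρ / (3!(1-ρ)²) = 0.6484 × 0.08109 × 0.1443 / (6 × 0.7323) = 0.001727
  Wq_B = Lq/λ = 0.0017266/5.8 = 0.00029769
  W_B = Wq_B + 1/μ = 0.00029769 + 0.074627 = 0.07492

Since W_A = 0.05319 < W_B = 0.07492, Option A (single fast server) has the shorter time in system.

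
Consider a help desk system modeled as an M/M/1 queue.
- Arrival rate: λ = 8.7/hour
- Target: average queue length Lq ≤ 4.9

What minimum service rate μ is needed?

For M/M/1: Lq = λ²/(μ(μ-λ))
Need Lq ≤ 4.9, i.e. μ(μ-λ) ≥ λ²/4.9
μ² - 8.7μ - 75.69/4.9 ≥ 0  →  μ² - 8.7μ - 15.44694 ≥ 0
Quadratic formula (positive root): μ = [λ + √(λ² + 4×15.44694)]/2
Discriminant: 75.69 + 4×15.44694 = 137.4778, √137.4778 = 11.72509
μ ≥ (8.7 + 11.72509)/2 = 10.2125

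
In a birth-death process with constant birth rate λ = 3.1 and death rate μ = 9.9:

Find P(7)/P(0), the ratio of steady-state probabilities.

For constant rates: P(n)/P(0) = (λ/μ)^n
P(7)/P(0) = (3.1/9.9)^7 = 0.31313^7 = 0.0002952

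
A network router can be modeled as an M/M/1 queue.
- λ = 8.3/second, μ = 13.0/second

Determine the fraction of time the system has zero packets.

ρ = λ/μ = 8.3/13.0 = 0.6385
P(0) = 1 - ρ = 1 - 0.6385 = 0.3615
The server is idle 36.15% of the time.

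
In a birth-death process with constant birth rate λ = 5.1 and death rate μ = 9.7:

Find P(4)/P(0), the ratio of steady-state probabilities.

For constant rates: P(n)/P(0) = (λ/μ)^n
P(4)/P(0) = (5.1/9.7)^4 = 0.52577^4 = 0.07642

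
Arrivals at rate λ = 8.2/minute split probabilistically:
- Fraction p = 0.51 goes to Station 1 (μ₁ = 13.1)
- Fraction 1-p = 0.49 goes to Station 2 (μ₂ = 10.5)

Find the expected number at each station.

Effective rates: λ₁ = 8.2×0.51 = 4.182, λ₂ = 8.2×0.49 = 4.018
Station 1: ρ₁ = 4.182/13.1 = 0.3192, L₁ = ρ₁/(1-ρ₁) = 0.3192/(1-0.3192) = 0.4689
Station 2: ρ₂ = 4.018/10.5 = 0.38267, L₂ = ρ₂/(1-ρ₂) = 0.38267/(1-0.38267) = 0.6199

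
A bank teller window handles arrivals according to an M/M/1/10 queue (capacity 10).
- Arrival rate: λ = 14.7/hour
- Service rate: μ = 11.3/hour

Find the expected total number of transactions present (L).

ρ = λ/μ = 14.7/11.3 = 1.30088
P₀ = (1-ρ)/(1-ρ^(K+1)) = (1-1.30088)/(1-1.30088^11) = -0.3009/-17.0555 = 0.01764
P_K = P₀×ρ^K = 0.0176412 × 1.30088^10 = 0.0176412 × 13.8795 = 0.2449
L = ρ[1 - (K+1)ρ^K + Kρ^(K+1)] / [(1-ρ)(1-ρ^(K+1))]
L = 1.30088 × (1 - 11×13.87945 + 10×18.05550) / ((1 - 1.30088) × (1 - 18.05550)) = 7.3214 transactions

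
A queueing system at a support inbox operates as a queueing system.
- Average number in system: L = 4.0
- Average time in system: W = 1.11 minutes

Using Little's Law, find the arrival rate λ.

Little's Law: L = λW, so λ = L/W
λ = 4.0/1.11 = 3.6036 emails/minute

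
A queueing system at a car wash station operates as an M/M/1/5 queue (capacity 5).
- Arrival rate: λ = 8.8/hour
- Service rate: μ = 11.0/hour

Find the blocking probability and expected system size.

ρ = λ/μ = 8.8/11.0 = 0.8000
P₀ = (1-ρ)/(1-ρ^(K+1)) = (1-0.8000)/(1-0.8000^6) = 0.20000/0.73786 = 0.2711
P_K = P₀×ρ^K = 0.27106 × 0.8000^5 = 0.27106 × 0.32768 = 0.08882
Blocking probability P_5 = 0.08882 (8.88%)
L = ρ[1 - (K+1)ρ^K + Kρ^(K+1)] / [(1-ρ)(1-ρ^(K+1))]
L = 0.8000 × (1 - 6×0.327680 + 5×0.262144) / ((1 - 0.8000) × (1 - 0.262144)) = 1.8683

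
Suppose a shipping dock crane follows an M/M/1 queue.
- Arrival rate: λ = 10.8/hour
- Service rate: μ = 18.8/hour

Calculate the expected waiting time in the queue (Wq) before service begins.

First, compute utilization: ρ = λ/μ = 10.8/18.8 = 0.5745
For M/M/1: Wq = λ/(μ(μ-λ))
Wq = 10.8/(18.8 × (18.8-10.8))
Wq = 10.8/(18.8 × 8.00)
Wq = 0.07181 hours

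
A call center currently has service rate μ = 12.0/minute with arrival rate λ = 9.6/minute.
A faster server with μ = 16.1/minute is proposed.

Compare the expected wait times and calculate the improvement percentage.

System 1: ρ₁ = 9.6/12.0 = 0.8000, W₁ = 1/(12.0-9.6) = 0.41667
System 2: ρ₂ = 9.6/16.1 = 0.5963, W₂ = 1/(16.1-9.6) = 0.15385
Improvement: (W₁-W₂)/W₁ = (0.41667-0.15385)/0.41667 = 63.08%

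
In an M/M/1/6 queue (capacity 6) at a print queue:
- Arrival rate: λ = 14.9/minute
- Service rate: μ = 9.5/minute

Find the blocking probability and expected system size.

ρ = λ/μ = 14.9/9.5 = 1.56842
P₀ = (1-ρ)/(1-ρ^(K+1)) = (1-1.56842)/(1-1.56842^7) = -0.56842/-22.3473 = 0.02544
P_K = P₀×ρ^K = 0.025436 × 1.56842^6 = 0.025436 × 14.8859 = 0.3786
Blocking probability P_6 = 0.3786 (37.86%)
L = ρ[1 - (K+1)ρ^K + Kρ^(K+1)] / [(1-ρ)(1-ρ^(K+1))]
L = 1.56842 × (1 - 7×14.8859 + 6×23.3473) / ((1 - 1.56842) × (1 - 23.3473)) = 4.5540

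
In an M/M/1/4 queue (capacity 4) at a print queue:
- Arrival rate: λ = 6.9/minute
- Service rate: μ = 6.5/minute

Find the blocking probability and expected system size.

ρ = λ/μ = 6.9/6.5 = 1.06154
P₀ = (1-ρ)/(1-ρ^(K+1)) = (1-1.06154)/(1-1.06154^5) = -0.061540/-0.34797 = 0.1769
P_K = P₀×ρ^K = 0.1769 × 1.06154^4 = 0.1769 × 1.2698 = 0.2246
Blocking probability P_4 = 0.2246 (22.46%)
L = ρ[1 - (K+1)ρ^K + Kρ^(K+1)] / [(1-ρ)(1-ρ^(K+1))]
L = 1.06154 × (1 - 5×1.2698296 + 4×1.3479749) / ((1 - 1.06154) × (1 - 1.3479749)) = 2.1193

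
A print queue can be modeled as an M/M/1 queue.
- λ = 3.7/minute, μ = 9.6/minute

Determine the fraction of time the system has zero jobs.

ρ = λ/μ = 3.7/9.6 = 0.3854
P(0) = 1 - ρ = 1 - 0.3854 = 0.6146
The server is idle 61.46% of the time.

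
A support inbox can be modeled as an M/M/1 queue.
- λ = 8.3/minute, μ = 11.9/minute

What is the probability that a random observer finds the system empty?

ρ = λ/μ = 8.3/11.9 = 0.6975
P(0) = 1 - ρ = 1 - 0.6975 = 0.3025
The server is idle 30.25% of the time.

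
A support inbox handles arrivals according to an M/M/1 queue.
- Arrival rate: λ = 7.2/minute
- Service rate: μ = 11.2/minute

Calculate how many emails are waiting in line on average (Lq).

ρ = λ/μ = 7.2/11.2 = 0.6429
For M/M/1: Lq = λ²/(μ(μ-λ))
Lq = 51.84/(11.2 × 4.00)
Lq = 1.1571 emails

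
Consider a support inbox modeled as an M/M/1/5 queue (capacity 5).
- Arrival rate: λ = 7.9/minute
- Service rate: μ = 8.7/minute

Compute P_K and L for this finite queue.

ρ = λ/μ = 7.9/8.7 = 0.90805
P₀ = (1-ρ)/(1-ρ^(K+1)) = (1-0.90805)/(1-0.90805^6) = 0.09195/0.4394 = 0.2093
P_K = P₀×ρ^K = 0.2093 × 0.90805^5 = 0.2093 × 0.6174 = 0.1292
Blocking probability P_5 = 0.1292 (12.92%)
L = ρ[1 - (K+1)ρ^K + Kρ^(K+1)] / [(1-ρ)(1-ρ^(K+1))]
L = 0.90805 × (1 - 6×0.6173747 + 5×0.5606071) / ((1 - 0.90805) × (1 - 0.5606071)) = 2.2203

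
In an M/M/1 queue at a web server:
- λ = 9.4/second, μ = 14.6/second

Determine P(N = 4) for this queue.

ρ = λ/μ = 9.4/14.6 = 0.64384
P(n) = (1-ρ)ρⁿ
P(4) = (1-0.64384) × 0.64384^4
P(4) = 0.3562 × 0.1718
P(4) = 0.06120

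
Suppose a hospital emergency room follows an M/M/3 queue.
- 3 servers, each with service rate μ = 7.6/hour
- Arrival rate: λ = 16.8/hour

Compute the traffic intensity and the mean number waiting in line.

Traffic intensity: ρ = λ/(cμ) = 16.8/(3×7.6) = 0.7368
Since ρ = 0.7368 < 1, system is stable.
Offered load a = λ/μ = cρ = 16.8/7.6 = 2.2105
P₀ = [ Σₙ₌₀^2 aⁿ/n! + a^3/(3!(1-ρ)) ]⁻¹
Σ = a^0/0! + a^1/1! + a^2/2! = 1.0000 + 2.2105 + 2.4432 = 5.6537
a^3/(3!(1-ρ)) = 10.8016/(6 × 0.26316) = 6.8410
P₀ = 1/(5.6537 + 6.8410) = 0.08003
Lq = P₀·a^3·ρ / (3!(1-ρ)²) = 0.080034 × 10.8016 × 0.73684 / (6 × 0.069252) = 1.5330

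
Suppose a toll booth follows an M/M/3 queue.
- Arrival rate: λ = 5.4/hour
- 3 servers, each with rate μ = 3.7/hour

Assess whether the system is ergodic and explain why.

Stability requires ρ = λ/(cμ) < 1
ρ = 5.4/(3 × 3.7) = 5.4/11.10 = 0.4865
Since 0.4865 < 1, the system is STABLE.
The servers are busy 48.65% of the time.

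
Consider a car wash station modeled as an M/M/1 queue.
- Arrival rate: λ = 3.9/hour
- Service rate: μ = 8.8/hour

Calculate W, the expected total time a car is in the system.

First, compute utilization: ρ = λ/μ = 3.9/8.8 = 0.4432
For M/M/1: W = 1/(μ-λ)
W = 1/(8.8-3.9) = 1/4.90
W = 0.2041 hours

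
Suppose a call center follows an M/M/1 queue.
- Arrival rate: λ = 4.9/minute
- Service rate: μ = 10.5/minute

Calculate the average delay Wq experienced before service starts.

First, compute utilization: ρ = λ/μ = 4.9/10.5 = 0.4667
For M/M/1: Wq = λ/(μ(μ-λ))
Wq = 4.9/(10.5 × (10.5-4.9))
Wq = 4.9/(10.5 × 5.60)
Wq = 0.08333 minutes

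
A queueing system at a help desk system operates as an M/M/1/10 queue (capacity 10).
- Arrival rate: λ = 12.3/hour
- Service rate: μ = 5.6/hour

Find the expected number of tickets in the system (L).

ρ = λ/μ = 12.3/5.6 = 2.1964
P₀ = (1-ρ)/(1-ρ^(K+1)) = (1-2.1964)/(1-2.1964^11) = -1.1964/-5737.8621 = 0.0002085
P_K = P₀×ρ^K = 0.0002085 × 2.1964^10 = 0.0002085 × 2612.8492 = 0.5448
L = ρ[1 - (K+1)ρ^K + Kρ^(K+1)] / [(1-ρ)(1-ρ^(K+1))]
L = 2.1964 × (1 - 11×2612.8492 + 10×5738.8621) / ((1 - 2.1964) × (1 - 5738.8621)) = 9.1661 tickets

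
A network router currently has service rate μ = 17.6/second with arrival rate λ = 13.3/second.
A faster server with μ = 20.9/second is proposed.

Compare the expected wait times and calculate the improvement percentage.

System 1: ρ₁ = 13.3/17.6 = 0.7557, W₁ = 1/(17.6-13.3) = 0.2326
System 2: ρ₂ = 13.3/20.9 = 0.6364, W₂ = 1/(20.9-13.3) = 0.1316
Improvement: (W₁-W₂)/W₁ = (0.2326-0.1316)/0.2326 = 43.42%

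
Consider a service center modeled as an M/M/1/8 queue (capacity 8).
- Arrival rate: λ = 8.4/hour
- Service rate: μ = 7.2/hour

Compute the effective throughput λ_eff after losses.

ρ = λ/μ = 8.4/7.2 = 1.16667
P₀ = (1-ρ)/(1-ρ^(K+1)) = (1-1.16667)/(1-1.16667^9) = -0.16667/-3.0044 = 0.05548
P_K = P₀×ρ^K = 0.05548 × 1.16667^8 = 0.05548 × 3.4323 = 0.1904
λ_eff = λ(1-P_K) = 8.4 × (1 - 0.1904) = 8.4 × 0.8096 = 6.8006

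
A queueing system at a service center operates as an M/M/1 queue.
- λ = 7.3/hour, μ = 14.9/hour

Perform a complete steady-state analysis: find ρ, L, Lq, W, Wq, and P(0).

Step 1: ρ = λ/μ = 7.3/14.9 = 0.4899
Step 2: L = λ/(μ-λ) = 7.3/7.60 = 0.9605
Step 3: Lq = λ²/(μ(μ-λ)) = 53.29/(14.9×7.60) = 0.4706
Step 4: W = 1/(μ-λ) = 1/7.60 = 0.13158
Step 5: Wq = λ/(μ(μ-λ)) = 7.3/(14.9×7.60) = 0.06446
Step 6: P(0) = 1-ρ = 0.5101
Verify: L = λW = 7.3×0.13158 = 0.9605 ✔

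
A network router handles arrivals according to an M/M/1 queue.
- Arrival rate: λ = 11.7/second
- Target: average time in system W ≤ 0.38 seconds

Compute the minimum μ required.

For M/M/1: W = 1/(μ-λ)
Need W ≤ 0.38, so 1/(μ-λ) ≤ 0.38
μ - λ ≥ 1/0.38 = 2.6316
μ ≥ 11.7 + 2.6316 = 14.3316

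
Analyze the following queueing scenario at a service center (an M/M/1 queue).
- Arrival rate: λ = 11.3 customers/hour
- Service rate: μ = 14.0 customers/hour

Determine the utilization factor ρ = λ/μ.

Server utilization: ρ = λ/μ
ρ = 11.3/14.0 = 0.8071
The server is busy 80.71% of the time.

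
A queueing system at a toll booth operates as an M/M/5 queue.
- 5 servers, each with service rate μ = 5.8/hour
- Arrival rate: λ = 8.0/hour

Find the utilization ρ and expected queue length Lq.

Traffic intensity: ρ = λ/(cμ) = 8.0/(5×5.8) = 0.2759
Since ρ = 0.2759 < 1, system is stable.
Offered load a = λ/μ = cρ = 8.0/5.8 = 1.3793
P₀ = [ Σₙ₌₀^4 aⁿ/n! + a^5/(5!(1-ρ)) ]⁻¹
Σ = a^0/0! + a^1/1! + a^2/2! + a^3/3! + a^4/4! = 1.0000 + 1.3793 + 0.9512 + 0.4374 + 0.1508 = 3.9187
a^5/(5!(1-ρ)) = 4.9924/(120 × 0.72414) = 0.05745
P₀ = 1/(3.9187 + 0.05745) = 0.2515
Lq = P₀·a^5·ρ / (5!(1-ρ)²) = 0.25150 × 4.9924 × 0.27586 / (120 × 0.52438) = 0.005504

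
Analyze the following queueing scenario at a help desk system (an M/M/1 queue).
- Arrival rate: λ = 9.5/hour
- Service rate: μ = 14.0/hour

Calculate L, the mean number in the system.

ρ = λ/μ = 9.5/14.0 = 0.6786
For M/M/1: L = λ/(μ-λ)
L = 9.5/(14.0-9.5) = 9.5/4.50
L = 2.1111 tickets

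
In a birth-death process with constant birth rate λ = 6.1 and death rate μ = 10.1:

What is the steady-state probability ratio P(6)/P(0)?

For constant rates: P(n)/P(0) = (λ/μ)^n
P(6)/P(0) = (6.1/10.1)^6 = 0.60396^6 = 0.04853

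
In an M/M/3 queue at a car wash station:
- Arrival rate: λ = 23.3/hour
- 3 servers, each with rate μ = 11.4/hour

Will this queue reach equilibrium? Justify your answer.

Stability requires ρ = λ/(cμ) < 1
ρ = 23.3/(3 × 11.4) = 23.3/34.20 = 0.6813
Since 0.6813 < 1, the system is STABLE.
The servers are busy 68.13% of the time.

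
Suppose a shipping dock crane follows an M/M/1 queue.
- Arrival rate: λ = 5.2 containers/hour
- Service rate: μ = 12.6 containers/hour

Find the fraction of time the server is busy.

Server utilization: ρ = λ/μ
ρ = 5.2/12.6 = 0.4127
The server is busy 41.27% of the time.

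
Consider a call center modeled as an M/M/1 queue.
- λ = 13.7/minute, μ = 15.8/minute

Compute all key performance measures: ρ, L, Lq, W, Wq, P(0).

Step 1: ρ = λ/μ = 13.7/15.8 = 0.8671
Step 2: L = λ/(μ-λ) = 13.7/2.10 = 6.5238
Step 3: Lq = λ²/(μ(μ-λ)) = 187.69/(15.8×2.10) = 5.6567
Step 4: W = 1/(μ-λ) = 1/2.10 = 0.47619
Step 5: Wq = λ/(μ(μ-λ)) = 13.7/(15.8×2.10) = 0.4129
Step 6: P(0) = 1-ρ = 0.1329
Verify: L = λW = 13.7×0.47619 = 6.5238 ✔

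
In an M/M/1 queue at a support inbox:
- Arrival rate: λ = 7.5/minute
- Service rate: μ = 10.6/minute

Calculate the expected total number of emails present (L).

ρ = λ/μ = 7.5/10.6 = 0.7075
For M/M/1: L = λ/(μ-λ)
L = 7.5/(10.6-7.5) = 7.5/3.10
L = 2.4194 emails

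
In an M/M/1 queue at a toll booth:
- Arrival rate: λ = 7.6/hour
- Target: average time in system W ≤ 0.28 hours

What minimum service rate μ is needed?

For M/M/1: W = 1/(μ-λ)
Need W ≤ 0.28, so 1/(μ-λ) ≤ 0.28
μ - λ ≥ 1/0.28 = 3.5714
μ ≥ 7.6 + 3.5714 = 11.1714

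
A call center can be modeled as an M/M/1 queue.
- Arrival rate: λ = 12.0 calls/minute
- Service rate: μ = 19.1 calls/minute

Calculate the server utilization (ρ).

Server utilization: ρ = λ/μ
ρ = 12.0/19.1 = 0.6283
The server is busy 62.83% of the time.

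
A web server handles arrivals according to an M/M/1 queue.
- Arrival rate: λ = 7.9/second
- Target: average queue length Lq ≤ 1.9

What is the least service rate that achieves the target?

For M/M/1: Lq = λ²/(μ(μ-λ))
Need Lq ≤ 1.9, i.e. μ(μ-λ) ≥ λ²/1.9
μ² - 7.9μ - 62.41/1.9 ≥ 0  →  μ² - 7.9μ - 32.84737 ≥ 0
Quadratic formula (positive root): μ = [λ + √(λ² + 4×32.84737)]/2
Discriminant: 62.41 + 4×32.84737 = 193.7995, √193.7995 = 13.9212
μ ≥ (7.9 + 13.9212)/2 = 10.9106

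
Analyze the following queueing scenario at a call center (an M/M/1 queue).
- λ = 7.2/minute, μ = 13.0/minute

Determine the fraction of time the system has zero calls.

ρ = λ/μ = 7.2/13.0 = 0.5538
P(0) = 1 - ρ = 1 - 0.5538 = 0.4462
The server is idle 44.62% of the time.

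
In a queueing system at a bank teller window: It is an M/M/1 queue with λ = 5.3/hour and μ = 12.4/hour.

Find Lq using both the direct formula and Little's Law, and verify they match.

Method 1 (direct): Lq = λ²/(μ(μ-λ)) = 28.09/(12.4 × 7.10) = 0.3191

Method 2 (Little's Law):
W = 1/(μ-λ) = 1/7.10 = 0.140845
Wq = W - 1/μ = 0.140845 - 0.0806452 = 0.06020
Lq = λWq = 5.3 × 0.06020 = 0.3191 ✔ (matches Method 1)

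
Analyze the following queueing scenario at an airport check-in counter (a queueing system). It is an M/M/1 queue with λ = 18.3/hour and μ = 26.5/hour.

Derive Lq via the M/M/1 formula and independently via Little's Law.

Method 1 (direct): Lq = λ²/(μ(μ-λ)) = 334.89/(26.5 × 8.20) = 1.5411

Method 2 (Little's Law):
W = 1/(μ-λ) = 1/8.20 = 0.121951
Wq = W - 1/μ = 0.121951 - 0.0377358 = 0.084215
Lq = λWq = 18.3 × 0.084215 = 1.5411 ✔ (matches Method 1)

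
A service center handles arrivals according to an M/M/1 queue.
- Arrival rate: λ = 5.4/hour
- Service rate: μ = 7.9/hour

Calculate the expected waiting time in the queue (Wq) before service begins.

First, compute utilization: ρ = λ/μ = 5.4/7.9 = 0.6835
For M/M/1: Wq = λ/(μ(μ-λ))
Wq = 5.4/(7.9 × (7.9-5.4))
Wq = 5.4/(7.9 × 2.50)
Wq = 0.2734 hours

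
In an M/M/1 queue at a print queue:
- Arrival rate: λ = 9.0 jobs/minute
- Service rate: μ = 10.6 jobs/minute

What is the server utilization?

Server utilization: ρ = λ/μ
ρ = 9.0/10.6 = 0.8491
The server is busy 84.91% of the time.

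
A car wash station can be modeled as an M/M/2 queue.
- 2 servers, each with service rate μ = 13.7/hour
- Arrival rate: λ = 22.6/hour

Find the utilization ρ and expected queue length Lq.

Traffic intensity: ρ = λ/(cμ) = 22.6/(2×13.7) = 0.8248
Since ρ = 0.8248 < 1, system is stable.
Offered load a = λ/μ = cρ = 22.6/13.7 = 1.6496
P₀ = [ Σₙ₌₀^1 aⁿ/n! + a^2/(2!(1-ρ)) ]⁻¹
Σ = a^0/0! + a^1/1! = 1.0000 + 1.6496 = 2.6496
a^2/(2!(1-ρ)) = 2.721296/(2 × 0.1751825) = 7.7670
P₀ = 1/(2.6496 + 7.7670) = 0.09600
Lq = P₀·a^2·ρ / (2!(1-ρ)²) = 0.096000 × 2.7213 × 0.82482 / (2 × 0.030689) = 3.5107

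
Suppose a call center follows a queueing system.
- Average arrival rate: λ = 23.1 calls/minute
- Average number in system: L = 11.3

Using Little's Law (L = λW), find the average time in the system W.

Little's Law: L = λW, so W = L/λ
W = 11.3/23.1 = 0.4892 minutes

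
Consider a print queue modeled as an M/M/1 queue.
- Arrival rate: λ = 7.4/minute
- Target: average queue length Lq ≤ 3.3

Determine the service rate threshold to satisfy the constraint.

For M/M/1: Lq = λ²/(μ(μ-λ))
Need Lq ≤ 3.3, i.e. μ(μ-λ) ≥ λ²/3.3
μ² - 7.4μ - 54.76/3.3 ≥ 0  →  μ² - 7.4μ - 16.59394 ≥ 0
Quadratic formula (positive root): μ = [λ + √(λ² + 4×16.59394)]/2
Discriminant: 54.76 + 4×16.59394 = 121.1358, √121.1358 = 11.0062
μ ≥ (7.4 + 11.0062)/2 = 9.2031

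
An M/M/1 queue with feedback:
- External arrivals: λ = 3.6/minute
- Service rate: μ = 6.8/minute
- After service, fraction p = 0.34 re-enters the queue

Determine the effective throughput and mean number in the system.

Effective arrival rate: λ_eff = λ/(1-p) = 3.6/(1-0.34) = 3.6/0.66 = 5.45455
ρ = λ_eff/μ = 5.45455/6.8 = 0.80214
L = ρ/(1-ρ) = 0.80214/(1-0.80214) = 4.0541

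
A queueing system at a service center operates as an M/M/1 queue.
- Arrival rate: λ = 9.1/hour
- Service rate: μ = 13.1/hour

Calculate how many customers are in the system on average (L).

ρ = λ/μ = 9.1/13.1 = 0.6947
For M/M/1: L = λ/(μ-λ)
L = 9.1/(13.1-9.1) = 9.1/4.00
L = 2.2750 customers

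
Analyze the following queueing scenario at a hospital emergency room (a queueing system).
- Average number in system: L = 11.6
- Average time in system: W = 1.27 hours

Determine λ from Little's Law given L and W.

Little's Law: L = λW, so λ = L/W
λ = 11.6/1.27 = 9.1339 patients/hour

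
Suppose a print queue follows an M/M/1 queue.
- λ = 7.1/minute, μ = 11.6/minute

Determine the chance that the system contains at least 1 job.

ρ = λ/μ = 7.1/11.6 = 0.6121
P(N ≥ n) = ρⁿ
P(N ≥ 1) = 0.6121^1
P(N ≥ 1) = 0.6121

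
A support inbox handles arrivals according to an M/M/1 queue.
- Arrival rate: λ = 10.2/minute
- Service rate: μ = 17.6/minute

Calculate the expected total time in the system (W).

First, compute utilization: ρ = λ/μ = 10.2/17.6 = 0.5795
For M/M/1: W = 1/(μ-λ)
W = 1/(17.6-10.2) = 1/7.40
W = 0.1351 minutes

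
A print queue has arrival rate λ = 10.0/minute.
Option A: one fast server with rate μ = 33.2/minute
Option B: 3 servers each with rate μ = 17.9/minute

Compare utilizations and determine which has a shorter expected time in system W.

Option A: single server μ = 33.2 (M/M/1)
  ρ_A = 10.0/33.2 = 0.3012
  W_A = 1/(μ-λ) = 1/(33.2-10.0) = 1/23.20 = 0.04310

Option B: 3 servers μ = 17.9 (M/M/3)
  ρ_B = λ/(cμ) = 10.0/(3×17.9) = 0.1862
  Offered load a = λ/μ = cρ = 10.0/17.9 = 0.5587
  P₀ = [ Σₙ₌₀^2 aⁿ/n! + a^3/(3!(1-ρ)) ]⁻¹
  Σ = a^0/0! + a^1/1! + a^2/2! = 1.0000 + 0.55866 + 0.15605 = 1.7147
  a^3/(3!(1-ρ)) = 0.17436/(6 × 0.81378) = 0.03571
  P₀ = 1/(1.7147 + 0.03571) = 0.5713
  Lq = P₀·a^3·ρ / (3!(1-ρ)²) = 0.57129 × 0.17436 × 0.18622 / (6 × 0.66224) = 0.004668
  Wq_B = Lq/λ = 0.0046683/10.0 = 0.00046683
  W_B = Wq_B + 1/μ = 0.00046683 + 0.055866 = 0.05633

Since W_A = 0.04310 < W_B = 0.05633, Option A (single fast server) has the shorter time in system.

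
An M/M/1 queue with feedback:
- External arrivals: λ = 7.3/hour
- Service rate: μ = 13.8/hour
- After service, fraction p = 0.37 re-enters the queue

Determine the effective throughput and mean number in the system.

Effective arrival rate: λ_eff = λ/(1-p) = 7.3/(1-0.37) = 7.3/0.63 = 11.5873
ρ = λ_eff/μ = 11.5873/13.8 = 0.83966
L = ρ/(1-ρ) = 0.83966/(1-0.83966) = 5.2367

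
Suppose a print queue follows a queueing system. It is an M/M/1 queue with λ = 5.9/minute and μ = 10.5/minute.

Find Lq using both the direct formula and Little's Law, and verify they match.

Method 1 (direct): Lq = λ²/(μ(μ-λ)) = 34.81/(10.5 × 4.60) = 0.7207

Method 2 (Little's Law):
W = 1/(μ-λ) = 1/4.60 = 0.21739
Wq = W - 1/μ = 0.21739 - 0.095238 = 0.12215
Lq = λWq = 5.9 × 0.12215 = 0.7207 ✔ (matches Method 1)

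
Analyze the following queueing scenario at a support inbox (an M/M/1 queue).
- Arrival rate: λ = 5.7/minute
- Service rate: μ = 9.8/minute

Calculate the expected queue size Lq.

ρ = λ/μ = 5.7/9.8 = 0.5816
For M/M/1: Lq = λ²/(μ(μ-λ))
Lq = 32.49/(9.8 × 4.10)
Lq = 0.8086 emails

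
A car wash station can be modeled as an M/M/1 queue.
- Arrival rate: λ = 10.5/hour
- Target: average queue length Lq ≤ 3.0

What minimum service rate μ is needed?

For M/M/1: Lq = λ²/(μ(μ-λ))
Need Lq ≤ 3.0, i.e. μ(μ-λ) ≥ λ²/3.0
μ² - 10.5μ - 110.25/3.0 ≥ 0  →  μ² - 10.5μ - 36.7500 ≥ 0
Quadratic formula (positive root): μ = [λ + √(λ² + 4×36.7500)]/2
Discriminant: 110.25 + 4×36.7500 = 257.2500, √257.2500 = 16.0390
μ ≥ (10.5 + 16.0390)/2 = 13.2695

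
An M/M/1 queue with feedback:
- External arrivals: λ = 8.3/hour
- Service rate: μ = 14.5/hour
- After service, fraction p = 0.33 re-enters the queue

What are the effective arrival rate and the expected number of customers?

Effective arrival rate: λ_eff = λ/(1-p) = 8.3/(1-0.33) = 8.3/0.67 = 12.38806
ρ = λ_eff/μ = 12.38806/14.5 = 0.854349
L = ρ/(1-ρ) = 0.854349/(1-0.854349) = 5.8657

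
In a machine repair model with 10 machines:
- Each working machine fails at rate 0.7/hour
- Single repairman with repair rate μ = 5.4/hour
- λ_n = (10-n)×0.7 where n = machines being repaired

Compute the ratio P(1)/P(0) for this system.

P(1)/P(0) = ∏_{i=0}^{1-1} λ_i/μ_{i+1}
= (10-0)×0.7/5.4
= 1.2963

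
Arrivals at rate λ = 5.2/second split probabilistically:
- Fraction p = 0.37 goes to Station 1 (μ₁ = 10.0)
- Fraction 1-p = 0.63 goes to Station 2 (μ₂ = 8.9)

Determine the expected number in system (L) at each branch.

Effective rates: λ₁ = 5.2×0.37 = 1.924, λ₂ = 5.2×0.63 = 3.276
Station 1: ρ₁ = 1.924/10.0 = 0.1924, L₁ = ρ₁/(1-ρ₁) = 0.1924/(1-0.1924) = 0.2382
Station 2: ρ₂ = 3.276/8.9 = 0.3681, L₂ = ρ₂/(1-ρ₂) = 0.3681/(1-0.3681) = 0.5825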